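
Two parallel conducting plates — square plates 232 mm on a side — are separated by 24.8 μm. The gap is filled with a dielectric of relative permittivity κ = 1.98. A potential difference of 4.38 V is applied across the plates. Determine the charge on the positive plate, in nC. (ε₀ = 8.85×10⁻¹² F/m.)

167 nC

A = (232 mm)² = 5.38×10⁻² m².
C = κε₀A/d = 1.98 × 8.85×10⁻¹² × 5.38×10⁻² / 2.48×10⁻⁵ = 3.80×10⁻⁸ F.
Q = CV = 3.80×10⁻⁸ × 4.38 = 1.67×10⁻⁷ C.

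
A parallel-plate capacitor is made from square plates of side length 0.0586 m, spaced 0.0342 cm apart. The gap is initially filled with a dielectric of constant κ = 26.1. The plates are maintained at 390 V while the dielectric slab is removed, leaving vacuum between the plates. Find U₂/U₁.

Battery connected ⇒ V is held fixed.
C₂ = 0.0383 C₁ and U = ½CV², so U₂/U₁ = C₂/C₁ = 0.0383.

U₂/U₁ ≈ 0.0383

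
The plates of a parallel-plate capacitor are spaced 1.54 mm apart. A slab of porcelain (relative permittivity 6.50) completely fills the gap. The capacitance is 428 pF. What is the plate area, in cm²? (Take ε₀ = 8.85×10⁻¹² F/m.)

A ≈ 115 cm²

A = Cd/(κε₀) = 4.28×10⁻¹⁰ × 1.54×10⁻³ / (6.50 × 8.85×10⁻¹²) = 1.15×10⁻² m².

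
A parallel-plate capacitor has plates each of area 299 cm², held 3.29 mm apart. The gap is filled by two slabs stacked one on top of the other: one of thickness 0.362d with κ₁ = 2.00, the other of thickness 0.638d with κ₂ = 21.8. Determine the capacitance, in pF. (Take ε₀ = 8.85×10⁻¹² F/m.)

A = 299 cm² = 2.99×10⁻² m².
Stacked slabs ⇒ two capacitors in series, each with the full plate area.
C₁ = κ₁ε₀A/d₁ = 2.00 × 8.85×10⁻¹² × 2.99×10⁻² / 1.19×10⁻³ = 4.44×10⁻¹⁰ F.
C₂ = κ₂ε₀A/d₂ = 21.8 × 8.85×10⁻¹² × 2.99×10⁻² / 2.10×10⁻³ = 2.75×10⁻⁹ F.
C = (1/C₁ + 1/C₂)⁻¹ = 3.83×10⁻¹⁰ F.

C ≈ 383 pF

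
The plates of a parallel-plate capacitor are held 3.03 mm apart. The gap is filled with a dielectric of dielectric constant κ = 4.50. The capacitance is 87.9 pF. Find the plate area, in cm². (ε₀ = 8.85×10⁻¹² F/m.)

A = Cd/(κε₀) = 8.79×10⁻¹¹ × 3.03×10⁻³ / (4.50 × 8.85×10⁻¹²) = 6.69×10⁻³ m².

66.9 cm²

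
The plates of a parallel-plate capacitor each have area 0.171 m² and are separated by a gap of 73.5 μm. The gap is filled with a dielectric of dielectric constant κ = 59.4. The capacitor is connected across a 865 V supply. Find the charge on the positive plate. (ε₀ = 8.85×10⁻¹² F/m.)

1.06 mC

C = κε₀A/d = 59.4 × 8.85×10⁻¹² × 0.171 / 7.35×10⁻⁵ = 1.22×10⁻⁶ F.
Q = CV = 1.22×10⁻⁶ × 865 = 1.06×10⁻³ C.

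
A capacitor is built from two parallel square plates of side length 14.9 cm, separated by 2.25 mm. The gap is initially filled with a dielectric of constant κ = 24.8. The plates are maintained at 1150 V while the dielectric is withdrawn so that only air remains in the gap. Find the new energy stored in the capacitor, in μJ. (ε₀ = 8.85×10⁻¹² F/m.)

U ≈ 57.7 μJ

A = (14.9 cm)² = 2.22×10⁻² m².
Initially C₁ = κε₀A/d = 24.8 × 8.85×10⁻¹² × 2.22×10⁻² / 2.25×10⁻³ = 2.17×10⁻⁹ F.
U₁ = 1.43×10⁻³ J.
Battery connected ⇒ V is held fixed. C₂ = 0.0403 C₁ and U = ½CV², so U₂/U₁ = C₂/C₁ = 0.0403.
U₂ = 0.0403 × 1.43×10⁻³ = 5.77×10⁻⁵ J.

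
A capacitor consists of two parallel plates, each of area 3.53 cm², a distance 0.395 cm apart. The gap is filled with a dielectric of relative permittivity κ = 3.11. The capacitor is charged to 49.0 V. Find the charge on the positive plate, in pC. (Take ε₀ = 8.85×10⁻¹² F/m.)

A = 3.53 cm² = 3.53×10⁻⁴ m².
C = κε₀A/d = 3.11 × 8.85×10⁻¹² × 3.53×10⁻⁴ / 3.95×10⁻³ = 2.46×10⁻¹² F.
Q = CV = 2.46×10⁻¹² × 49.0 = 1.21×10⁻¹⁰ C.

121 pC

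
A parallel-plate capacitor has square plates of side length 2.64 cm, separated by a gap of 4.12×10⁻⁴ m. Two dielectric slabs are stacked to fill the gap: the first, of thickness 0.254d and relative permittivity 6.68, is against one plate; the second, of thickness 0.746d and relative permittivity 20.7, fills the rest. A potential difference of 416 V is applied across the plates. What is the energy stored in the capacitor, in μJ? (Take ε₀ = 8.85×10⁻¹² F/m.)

U ≈ 17.5 μJ

A = (2.64 cm)² = 6.97×10⁻⁴ m².
Stacked slabs ⇒ two capacitors in series, each with the full plate area.
C₁ = κ₁ε₀A/d₁ = 6.68 × 8.85×10⁻¹² × 6.97×10⁻⁴ / 1.05×10⁻⁴ = 3.94×10⁻¹⁰ F.
C₂ = κ₂ε₀A/d₂ = 20.7 × 8.85×10⁻¹² × 6.97×10⁻⁴ / 3.07×10⁻⁴ = 4.15×10⁻¹⁰ F.
C = (1/C₁ + 1/C₂)⁻¹ = 2.02×10⁻¹⁰ F.
U = ½CV² = ½ × 2.02×10⁻¹⁰ × (416)² = 1.75×10⁻⁵ J.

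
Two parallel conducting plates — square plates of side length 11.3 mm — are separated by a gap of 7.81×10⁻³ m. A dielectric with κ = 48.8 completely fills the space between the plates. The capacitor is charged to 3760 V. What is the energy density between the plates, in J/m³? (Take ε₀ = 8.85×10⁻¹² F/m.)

u ≈ 50.1 J/m³

E = V/d = 3760 / 7.81×10⁻³ = 4.81×10⁵ V/m.
u = ½κε₀E² = ½ × 48.8 × 8.85×10⁻¹² × (4.81×10⁵)² = 50.1 J/m³.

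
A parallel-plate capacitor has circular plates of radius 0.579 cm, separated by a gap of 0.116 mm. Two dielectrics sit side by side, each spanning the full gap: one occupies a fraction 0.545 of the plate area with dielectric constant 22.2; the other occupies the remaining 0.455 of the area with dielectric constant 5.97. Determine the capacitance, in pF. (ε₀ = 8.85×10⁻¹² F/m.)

A = π(0.579 cm)² = 1.05×10⁻⁴ m².
Side-by-side slabs ⇒ two capacitors in parallel, each spanning the full gap.
C₁ = κ₁ε₀A₁/d = 22.2 × 8.85×10⁻¹² × 5.74×10⁻⁵ / 1.16×10⁻⁴ = 9.72×10⁻¹¹ F.
C₂ = κ₂ε₀A₂/d = 5.97 × 8.85×10⁻¹² × 4.79×10⁻⁵ / 1.16×10⁻⁴ = 2.18×10⁻¹¹ F.
C = C₁ + C₂ = 1.19×10⁻¹⁰ F.

C ≈ 119 pF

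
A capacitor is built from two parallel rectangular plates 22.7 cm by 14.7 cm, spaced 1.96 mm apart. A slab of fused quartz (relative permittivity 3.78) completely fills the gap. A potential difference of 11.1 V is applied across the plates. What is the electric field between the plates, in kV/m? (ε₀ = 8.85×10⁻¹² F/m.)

E = V/d = 11.1 / 1.96×10⁻³ = 5.66×10³ V/m.

E ≈ 5.66 kV/m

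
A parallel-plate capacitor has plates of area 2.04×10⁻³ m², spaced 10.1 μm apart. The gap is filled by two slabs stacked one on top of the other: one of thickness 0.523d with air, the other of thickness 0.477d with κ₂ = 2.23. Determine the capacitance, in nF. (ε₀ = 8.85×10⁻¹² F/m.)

Stacked slabs ⇒ two capacitors in series, each with the full plate area.
C₁ = κ₁ε₀A/d₁ = 1.00 × 8.85×10⁻¹² × 2.04×10⁻³ / 5.28×10⁻⁶ = 3.42×10⁻⁹ F.
C₂ = κ₂ε₀A/d₂ = 2.23 × 8.85×10⁻¹² × 2.04×10⁻³ / 4.82×10⁻⁶ = 8.36×10⁻⁹ F.
C = (1/C₁ + 1/C₂)⁻¹ = 2.43×10⁻⁹ F.

C ≈ 2.43 nF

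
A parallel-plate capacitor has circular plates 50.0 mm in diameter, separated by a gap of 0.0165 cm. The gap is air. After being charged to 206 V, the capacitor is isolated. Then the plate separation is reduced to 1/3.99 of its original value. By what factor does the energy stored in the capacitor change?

U₂/U₁ ≈ 0.251

Isolated ⇒ Q is held fixed.
C₂ = 3.99 C₁ and U = Q²/(2C), so U₂/U₁ = C₁/C₂ = 0.251.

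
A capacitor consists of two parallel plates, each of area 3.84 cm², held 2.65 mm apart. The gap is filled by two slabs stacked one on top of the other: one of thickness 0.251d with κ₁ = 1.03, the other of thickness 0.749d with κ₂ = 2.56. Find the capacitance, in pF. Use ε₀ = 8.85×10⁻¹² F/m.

2.39 pF

A = 3.84 cm² = 3.84×10⁻⁴ m².
Stacked slabs ⇒ two capacitors in series, each with the full plate area.
C₁ = κ₁ε₀A/d₁ = 1.03 × 8.85×10⁻¹² × 3.84×10⁻⁴ / 6.65×10⁻⁴ = 5.26×10⁻¹² F.
C₂ = κ₂ε₀A/d₂ = 2.56 × 8.85×10⁻¹² × 3.84×10⁻⁴ / 1.98×10⁻³ = 4.38×10⁻¹² F.
C = (1/C₁ + 1/C₂)⁻¹ = 2.39×10⁻¹² F.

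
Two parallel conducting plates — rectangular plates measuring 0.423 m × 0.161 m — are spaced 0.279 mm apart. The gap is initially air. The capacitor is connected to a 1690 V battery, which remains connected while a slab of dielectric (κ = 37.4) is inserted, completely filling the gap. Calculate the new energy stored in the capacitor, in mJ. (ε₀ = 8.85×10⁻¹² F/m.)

A = 0.423 × 0.161 m² = 6.81×10⁻² m².
Initially C₁ = ε₀A/d = 8.85×10⁻¹² × 6.81×10⁻² / 2.79×10⁻⁴ = 2.16×10⁻⁹ F.
U₁ = 3.08×10⁻³ J.
Battery connected ⇒ V is held fixed. C₂ = 37.4 C₁ and U = ½CV², so U₂/U₁ = C₂/C₁ = 37.4.
U₂ = 37.4 × 3.08×10⁻³ = 0.115 J.

U ≈ 115 mJ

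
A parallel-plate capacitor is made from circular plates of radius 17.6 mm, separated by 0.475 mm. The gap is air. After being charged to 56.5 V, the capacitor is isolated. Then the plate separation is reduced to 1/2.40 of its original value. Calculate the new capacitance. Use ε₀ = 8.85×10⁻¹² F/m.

43.5 pF

A = π(17.6 mm)² = 9.73×10⁻⁴ m².
Initially C₁ = ε₀A/d = 8.85×10⁻¹² × 9.73×10⁻⁴ / 4.75×10⁻⁴ = 1.81×10⁻¹¹ F.
C = ε₀A/d scales as 1/d, so C₂/C₁ = d₁/d₂ = 2.40.
C₂ = 2.40 × 1.81×10⁻¹¹ = 4.35×10⁻¹¹ F.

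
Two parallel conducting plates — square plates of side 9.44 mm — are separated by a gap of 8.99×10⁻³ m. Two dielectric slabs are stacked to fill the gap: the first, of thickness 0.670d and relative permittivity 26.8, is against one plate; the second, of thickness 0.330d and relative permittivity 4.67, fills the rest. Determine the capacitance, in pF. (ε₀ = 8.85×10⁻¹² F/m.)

A = (9.44 mm)² = 8.91×10⁻⁵ m².
Stacked slabs ⇒ two capacitors in series, each with the full plate area.
C₁ = κ₁ε₀A/d₁ = 26.8 × 8.85×10⁻¹² × 8.91×10⁻⁵ / 6.02×10⁻³ = 3.51×10⁻¹² F.
C₂ = κ₂ε₀A/d₂ = 4.67 × 8.85×10⁻¹² × 8.91×10⁻⁵ / 2.97×10⁻³ = 1.24×10⁻¹² F.
C = (1/C₁ + 1/C₂)⁻¹ = 9.17×10⁻¹³ F.

0.917 pF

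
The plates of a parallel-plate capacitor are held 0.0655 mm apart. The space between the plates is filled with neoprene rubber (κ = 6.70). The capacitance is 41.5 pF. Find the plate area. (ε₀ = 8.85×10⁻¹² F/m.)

45.8 mm²

A = Cd/(κε₀) = 4.15×10⁻¹¹ × 6.55×10⁻⁵ / (6.70 × 8.85×10⁻¹²) = 4.58×10⁻⁵ m².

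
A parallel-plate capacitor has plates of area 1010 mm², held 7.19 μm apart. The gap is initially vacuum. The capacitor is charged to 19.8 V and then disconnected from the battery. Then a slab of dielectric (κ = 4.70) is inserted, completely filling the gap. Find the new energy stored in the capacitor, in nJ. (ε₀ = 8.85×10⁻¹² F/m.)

51.8 nJ

A = 1010 mm² = 1.01×10⁻³ m².
Initially C₁ = ε₀A/d = 8.85×10⁻¹² × 1.01×10⁻³ / 7.19×10⁻⁶ = 1.24×10⁻⁹ F.
U₁ = 2.44×10⁻⁷ J.
Isolated ⇒ Q is held fixed. C₂ = 4.70 C₁ and U = Q²/(2C), so U₂/U₁ = C₁/C₂ = 0.213.
U₂ = 0.213 × 2.44×10⁻⁷ = 5.18×10⁻⁸ J.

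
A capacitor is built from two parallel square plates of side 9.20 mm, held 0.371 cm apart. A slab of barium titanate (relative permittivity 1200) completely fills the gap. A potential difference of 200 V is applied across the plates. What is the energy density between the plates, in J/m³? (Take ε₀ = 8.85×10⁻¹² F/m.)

E = V/d = 200 / 3.71×10⁻³ = 5.39×10⁴ V/m.
u = ½κε₀E² = ½ × 1200 × 8.85×10⁻¹² × (5.39×10⁴)² = 15.4 J/m³.

u ≈ 15.4 J/m³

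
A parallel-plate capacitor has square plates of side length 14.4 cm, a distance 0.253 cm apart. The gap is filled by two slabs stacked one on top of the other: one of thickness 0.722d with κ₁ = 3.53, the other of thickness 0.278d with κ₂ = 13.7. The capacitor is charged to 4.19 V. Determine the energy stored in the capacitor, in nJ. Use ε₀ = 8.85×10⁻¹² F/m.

U ≈ 2.83 nJ

A = (14.4 cm)² = 2.07×10⁻² m².
Stacked slabs ⇒ two capacitors in series, each with the full plate area.
C₁ = κ₁ε₀A/d₁ = 3.53 × 8.85×10⁻¹² × 2.07×10⁻² / 1.83×10⁻³ = 3.55×10⁻¹⁰ F.
C₂ = κ₂ε₀A/d₂ = 13.7 × 8.85×10⁻¹² × 2.07×10⁻² / 7.03×10⁻⁴ = 3.57×10⁻⁹ F.
C = (1/C₁ + 1/C₂)⁻¹ = 3.23×10⁻¹⁰ F.
U = ½CV² = ½ × 3.23×10⁻¹⁰ × (4.19)² = 2.83×10⁻⁹ J.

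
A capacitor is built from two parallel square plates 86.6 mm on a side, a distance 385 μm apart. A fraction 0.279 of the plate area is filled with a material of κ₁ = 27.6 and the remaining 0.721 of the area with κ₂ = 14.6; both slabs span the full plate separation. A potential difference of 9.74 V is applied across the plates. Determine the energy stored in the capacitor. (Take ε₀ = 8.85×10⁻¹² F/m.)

149 nJ

A = (86.6 mm)² = 7.50×10⁻³ m².
Side-by-side slabs ⇒ two capacitors in parallel, each spanning the full gap.
C₁ = κ₁ε₀A₁/d = 27.6 × 8.85×10⁻¹² × 2.09×10⁻³ / 3.85×10⁻⁴ = 1.33×10⁻⁹ F.
C₂ = κ₂ε₀A₂/d = 14.6 × 8.85×10⁻¹² × 5.41×10⁻³ / 3.85×10⁻⁴ = 1.81×10⁻⁹ F.
C = C₁ + C₂ = 3.14×10⁻⁹ F.
U = ½CV² = ½ × 3.14×10⁻⁹ × (9.74)² = 1.49×10⁻⁷ J.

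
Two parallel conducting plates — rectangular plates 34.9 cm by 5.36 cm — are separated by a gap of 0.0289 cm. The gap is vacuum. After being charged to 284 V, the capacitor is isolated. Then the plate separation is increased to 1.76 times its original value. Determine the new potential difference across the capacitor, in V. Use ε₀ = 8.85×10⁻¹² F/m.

A = 34.9 × 5.36 cm² = 1.87×10⁻² m².
Initially C₁ = ε₀A/d = 8.85×10⁻¹² × 1.87×10⁻² / 2.89×10⁻⁴ = 5.73×10⁻¹⁰ F.
V₁ = 2.84×10² V.
Isolated ⇒ Q is held fixed. C₂ = 0.568 C₁ and V = Q/C, so V₂/V₁ = C₁/C₂ = 1.76.
V₂ = 1.76 × 2.84×10² = 5.00×10² V.

V ≈ 500 V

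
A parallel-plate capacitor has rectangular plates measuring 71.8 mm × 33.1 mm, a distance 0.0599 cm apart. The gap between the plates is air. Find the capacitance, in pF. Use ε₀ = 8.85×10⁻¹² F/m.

C ≈ 35.1 pF

A = 71.8 × 33.1 mm² = 2.38×10⁻³ m².
C = ε₀A/d = 8.85×10⁻¹² × 2.38×10⁻³ / 5.99×10⁻⁴ = 3.51×10⁻¹¹ F.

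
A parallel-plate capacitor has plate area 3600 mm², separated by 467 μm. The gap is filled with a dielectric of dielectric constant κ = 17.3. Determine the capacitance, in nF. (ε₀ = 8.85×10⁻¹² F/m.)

A = 3600 mm² = 3.60×10⁻³ m².
C = κε₀A/d = 17.3 × 8.85×10⁻¹² × 3.60×10⁻³ / 4.67×10⁻⁴ = 1.18×10⁻⁹ F.

C ≈ 1.18 nF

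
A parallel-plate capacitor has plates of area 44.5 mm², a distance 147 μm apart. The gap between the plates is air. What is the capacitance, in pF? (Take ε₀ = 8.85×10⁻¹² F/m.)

A = 44.5 mm² = 4.45×10⁻⁵ m².
C = ε₀A/d = 8.85×10⁻¹² × 4.45×10⁻⁵ / 1.47×10⁻⁴ = 2.68×10⁻¹² F.

C ≈ 2.68 pF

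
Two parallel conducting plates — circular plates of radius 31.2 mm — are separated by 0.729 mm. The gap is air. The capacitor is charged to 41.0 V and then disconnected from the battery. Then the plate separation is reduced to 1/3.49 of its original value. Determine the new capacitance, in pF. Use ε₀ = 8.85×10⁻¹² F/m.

130 pF

A = π(31.2 mm)² = 3.06×10⁻³ m².
Initially C₁ = ε₀A/d = 8.85×10⁻¹² × 3.06×10⁻³ / 7.29×10⁻⁴ = 3.71×10⁻¹¹ F.
C = ε₀A/d scales as 1/d, so C₂/C₁ = d₁/d₂ = 3.49.
C₂ = 3.49 × 3.71×10⁻¹¹ = 1.30×10⁻¹⁰ F.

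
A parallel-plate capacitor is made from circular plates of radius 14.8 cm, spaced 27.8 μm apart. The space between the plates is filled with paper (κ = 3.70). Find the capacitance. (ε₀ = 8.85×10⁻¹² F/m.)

A = π(14.8 cm)² = 6.88×10⁻² m².
C = κε₀A/d = 3.70 × 8.85×10⁻¹² × 6.88×10⁻² / 2.78×10⁻⁵ = 8.11×10⁻⁸ F.

C ≈ 81.1 nF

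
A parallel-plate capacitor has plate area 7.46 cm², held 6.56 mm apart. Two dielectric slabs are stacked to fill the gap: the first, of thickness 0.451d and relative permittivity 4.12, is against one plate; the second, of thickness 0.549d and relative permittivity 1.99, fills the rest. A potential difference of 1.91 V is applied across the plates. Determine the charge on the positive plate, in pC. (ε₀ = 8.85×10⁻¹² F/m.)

Q ≈ 4.99 pC

A = 7.46 cm² = 7.46×10⁻⁴ m².
Stacked slabs ⇒ two capacitors in series, each with the full plate area.
C₁ = κ₁ε₀A/d₁ = 4.12 × 8.85×10⁻¹² × 7.46×10⁻⁴ / 2.96×10⁻³ = 9.19×10⁻¹² F.
C₂ = κ₂ε₀A/d₂ = 1.99 × 8.85×10⁻¹² × 7.46×10⁻⁴ / 3.60×10⁻³ = 3.65×10⁻¹² F.
C = (1/C₁ + 1/C₂)⁻¹ = 2.61×10⁻¹² F.
Q = CV = 2.61×10⁻¹² × 1.91 = 4.99×10⁻¹² C.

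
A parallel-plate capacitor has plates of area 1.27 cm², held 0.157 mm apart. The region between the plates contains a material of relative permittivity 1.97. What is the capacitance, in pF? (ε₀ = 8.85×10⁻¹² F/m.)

14.1 pF

A = 1.27 cm² = 1.27×10⁻⁴ m².
C = κε₀A/d = 1.97 × 8.85×10⁻¹² × 1.27×10⁻⁴ / 1.57×10⁻⁴ = 1.41×10⁻¹¹ F.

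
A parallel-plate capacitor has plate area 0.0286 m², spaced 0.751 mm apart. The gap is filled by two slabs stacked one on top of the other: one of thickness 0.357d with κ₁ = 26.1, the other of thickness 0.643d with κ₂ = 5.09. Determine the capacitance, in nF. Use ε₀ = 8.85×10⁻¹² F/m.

Stacked slabs ⇒ two capacitors in series, each with the full plate area.
C₁ = κ₁ε₀A/d₁ = 26.1 × 8.85×10⁻¹² × 2.86×10⁻² / 2.68×10⁻⁴ = 2.46×10⁻⁸ F.
C₂ = κ₂ε₀A/d₂ = 5.09 × 8.85×10⁻¹² × 2.86×10⁻² / 4.83×10⁻⁴ = 2.67×10⁻⁹ F.
C = (1/C₁ + 1/C₂)⁻¹ = 2.41×10⁻⁹ F.

2.41 nF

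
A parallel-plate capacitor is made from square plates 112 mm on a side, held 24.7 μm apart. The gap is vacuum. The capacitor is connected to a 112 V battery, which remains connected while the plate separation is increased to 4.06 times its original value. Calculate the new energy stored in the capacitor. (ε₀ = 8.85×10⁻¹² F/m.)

A = (112 mm)² = 1.25×10⁻² m².
Initially C₁ = ε₀A/d = 8.85×10⁻¹² × 1.25×10⁻² / 2.47×10⁻⁵ = 4.49×10⁻⁹ F.
U₁ = 2.82×10⁻⁵ J.
Battery connected ⇒ V is held fixed. C₂ = 0.246 C₁ and U = ½CV², so U₂/U₁ = C₂/C₁ = 0.246.
U₂ = 0.246 × 2.82×10⁻⁵ = 6.94×10⁻⁶ J.

U ≈ 6.94 μJ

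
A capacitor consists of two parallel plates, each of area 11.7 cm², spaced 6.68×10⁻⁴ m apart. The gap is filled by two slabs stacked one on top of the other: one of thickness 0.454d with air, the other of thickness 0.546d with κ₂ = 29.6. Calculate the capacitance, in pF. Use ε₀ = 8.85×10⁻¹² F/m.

A = 11.7 cm² = 1.17×10⁻³ m².
Stacked slabs ⇒ two capacitors in series, each with the full plate area.
C₁ = κ₁ε₀A/d₁ = 1.00 × 8.85×10⁻¹² × 1.17×10⁻³ / 3.03×10⁻⁴ = 3.41×10⁻¹¹ F.
C₂ = κ₂ε₀A/d₂ = 29.6 × 8.85×10⁻¹² × 1.17×10⁻³ / 3.65×10⁻⁴ = 8.40×10⁻¹⁰ F.
C = (1/C₁ + 1/C₂)⁻¹ = 3.28×10⁻¹¹ F.

32.8 pF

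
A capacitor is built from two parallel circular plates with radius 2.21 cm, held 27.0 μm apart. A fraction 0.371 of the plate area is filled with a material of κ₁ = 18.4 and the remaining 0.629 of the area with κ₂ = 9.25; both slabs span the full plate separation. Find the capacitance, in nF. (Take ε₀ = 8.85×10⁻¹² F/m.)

C ≈ 6.36 nF

A = π(2.21 cm)² = 1.53×10⁻³ m².
Side-by-side slabs ⇒ two capacitors in parallel, each spanning the full gap.
C₁ = κ₁ε₀A₁/d = 18.4 × 8.85×10⁻¹² × 5.69×10⁻⁴ / 2.70×10⁻⁵ = 3.43×10⁻⁹ F.
C₂ = κ₂ε₀A₂/d = 9.25 × 8.85×10⁻¹² × 9.65×10⁻⁴ / 2.70×10⁻⁵ = 2.93×10⁻⁹ F.
C = C₁ + C₂ = 6.36×10⁻⁹ F.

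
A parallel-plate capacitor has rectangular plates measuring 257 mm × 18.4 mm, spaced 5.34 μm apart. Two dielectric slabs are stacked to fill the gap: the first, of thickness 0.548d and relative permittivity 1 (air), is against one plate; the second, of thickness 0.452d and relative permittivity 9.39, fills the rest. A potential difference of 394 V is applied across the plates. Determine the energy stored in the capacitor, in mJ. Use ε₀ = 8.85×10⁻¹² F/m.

A = 257 × 18.4 mm² = 4.73×10⁻³ m².
Stacked slabs ⇒ two capacitors in series, each with the full plate area.
C₁ = κ₁ε₀A/d₁ = 1.00 × 8.85×10⁻¹² × 4.73×10⁻³ / 2.93×10⁻⁶ = 1.43×10⁻⁸ F.
C₂ = κ₂ε₀A/d₂ = 9.39 × 8.85×10⁻¹² × 4.73×10⁻³ / 2.41×10⁻⁶ = 1.63×10⁻⁷ F.
C = (1/C₁ + 1/C₂)⁻¹ = 1.31×10⁻⁸ F.
U = ½CV² = ½ × 1.31×10⁻⁸ × (394)² = 1.02×10⁻³ J.

1.02 mJ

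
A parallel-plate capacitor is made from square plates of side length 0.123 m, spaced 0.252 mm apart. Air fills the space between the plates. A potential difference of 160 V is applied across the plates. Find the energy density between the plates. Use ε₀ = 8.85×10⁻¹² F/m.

u ≈ 1.78 J/m³

E = V/d = 160 / 2.52×10⁻⁴ = 6.35×10⁵ V/m.
u = ½ε₀E² = ½ × 8.85×10⁻¹² × (6.35×10⁵)² = 1.78 J/m³.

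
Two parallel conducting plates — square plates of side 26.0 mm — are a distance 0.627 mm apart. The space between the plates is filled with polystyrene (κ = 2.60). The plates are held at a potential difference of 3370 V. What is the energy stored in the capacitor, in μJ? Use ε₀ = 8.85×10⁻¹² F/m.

A = (26.0 mm)² = 6.76×10⁻⁴ m².
C = κε₀A/d = 2.60 × 8.85×10⁻¹² × 6.76×10⁻⁴ / 6.27×10⁻⁴ = 2.48×10⁻¹¹ F.
U = ½CV² = ½ × 2.48×10⁻¹¹ × (3370)² = 1.41×10⁻⁴ J.

141 μJ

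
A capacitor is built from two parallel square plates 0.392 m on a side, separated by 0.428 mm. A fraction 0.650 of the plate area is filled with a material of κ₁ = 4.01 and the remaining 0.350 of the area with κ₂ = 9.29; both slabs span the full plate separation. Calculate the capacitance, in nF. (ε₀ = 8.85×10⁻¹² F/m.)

A = (0.392 m)² = 0.154 m².
Side-by-side slabs ⇒ two capacitors in parallel, each spanning the full gap.
C₁ = κ₁ε₀A₁/d = 4.01 × 8.85×10⁻¹² × 9.99×10⁻² / 4.28×10⁻⁴ = 8.28×10⁻⁹ F.
C₂ = κ₂ε₀A₂/d = 9.29 × 8.85×10⁻¹² × 5.38×10⁻² / 4.28×10⁻⁴ = 1.03×10⁻⁸ F.
C = C₁ + C₂ = 1.86×10⁻⁸ F.

C ≈ 18.6 nF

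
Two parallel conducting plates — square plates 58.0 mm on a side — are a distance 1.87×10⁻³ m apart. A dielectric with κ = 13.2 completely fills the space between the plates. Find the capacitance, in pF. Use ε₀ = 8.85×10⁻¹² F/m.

A = (58.0 mm)² = 3.36×10⁻³ m².
C = κε₀A/d = 13.2 × 8.85×10⁻¹² × 3.36×10⁻³ / 1.87×10⁻³ = 2.10×10⁻¹⁰ F.

C ≈ 210 pF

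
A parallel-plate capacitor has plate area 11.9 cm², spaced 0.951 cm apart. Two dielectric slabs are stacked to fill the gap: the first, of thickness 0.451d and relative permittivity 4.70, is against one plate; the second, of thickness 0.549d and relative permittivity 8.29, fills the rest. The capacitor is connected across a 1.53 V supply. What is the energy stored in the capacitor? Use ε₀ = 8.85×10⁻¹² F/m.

A = 11.9 cm² = 1.19×10⁻³ m².
Stacked slabs ⇒ two capacitors in series, each with the full plate area.
C₁ = κ₁ε₀A/d₁ = 4.70 × 8.85×10⁻¹² × 1.19×10⁻³ / 4.29×10⁻³ = 1.15×10⁻¹¹ F.
C₂ = κ₂ε₀A/d₂ = 8.29 × 8.85×10⁻¹² × 1.19×10⁻³ / 5.22×10⁻³ = 1.67×10⁻¹¹ F.
C = (1/C₁ + 1/C₂)⁻¹ = 6.83×10⁻¹² F.
U = ½CV² = ½ × 6.83×10⁻¹² × (1.53)² = 7.99×10⁻¹² J.

U ≈ 7.99 pJ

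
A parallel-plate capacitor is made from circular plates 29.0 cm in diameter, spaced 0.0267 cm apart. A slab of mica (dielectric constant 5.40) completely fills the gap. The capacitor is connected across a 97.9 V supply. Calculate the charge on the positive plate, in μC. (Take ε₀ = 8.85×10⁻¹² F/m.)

Q ≈ 1.16 μC

A = π(29.0/2 cm)² = 6.61×10⁻² m².
C = κε₀A/d = 5.40 × 8.85×10⁻¹² × 6.61×10⁻² / 2.67×10⁻⁴ = 1.18×10⁻⁸ F.
Q = CV = 1.18×10⁻⁸ × 97.9 = 1.16×10⁻⁶ C.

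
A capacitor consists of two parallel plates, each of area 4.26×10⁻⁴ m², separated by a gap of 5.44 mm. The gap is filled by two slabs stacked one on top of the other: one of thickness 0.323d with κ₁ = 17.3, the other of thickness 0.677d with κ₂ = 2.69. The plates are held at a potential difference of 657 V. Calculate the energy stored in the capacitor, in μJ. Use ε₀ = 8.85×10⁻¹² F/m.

0.553 μJ

Stacked slabs ⇒ two capacitors in series, each with the full plate area.
C₁ = κ₁ε₀A/d₁ = 17.3 × 8.85×10⁻¹² × 4.26×10⁻⁴ / 1.76×10⁻³ = 3.71×10⁻¹¹ F.
C₂ = κ₂ε₀A/d₂ = 2.69 × 8.85×10⁻¹² × 4.26×10⁻⁴ / 3.68×10⁻³ = 2.75×10⁻¹² F.
C = (1/C₁ + 1/C₂)⁻¹ = 2.56×10⁻¹² F.
U = ½CV² = ½ × 2.56×10⁻¹² × (657)² = 5.53×10⁻⁷ J.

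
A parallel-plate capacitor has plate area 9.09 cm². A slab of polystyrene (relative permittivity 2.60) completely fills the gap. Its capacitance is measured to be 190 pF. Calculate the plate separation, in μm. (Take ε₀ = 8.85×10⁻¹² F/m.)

d ≈ 110 μm

A = 9.09 cm² = 9.09×10⁻⁴ m².
d = κε₀A/C = 2.60 × 8.85×10⁻¹² × 9.09×10⁻⁴ / 1.90×10⁻¹⁰ = 1.10×10⁻⁴ m.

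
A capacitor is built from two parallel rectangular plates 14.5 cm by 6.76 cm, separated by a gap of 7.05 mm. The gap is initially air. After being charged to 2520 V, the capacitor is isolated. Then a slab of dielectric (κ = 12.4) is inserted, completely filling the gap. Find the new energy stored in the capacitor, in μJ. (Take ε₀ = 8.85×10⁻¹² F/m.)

U ≈ 3.15 μJ

A = 14.5 × 6.76 cm² = 9.80×10⁻³ m².
Initially C₁ = ε₀A/d = 8.85×10⁻¹² × 9.80×10⁻³ / 7.05×10⁻³ = 1.23×10⁻¹¹ F.
U₁ = 3.91×10⁻⁵ J.
Isolated ⇒ Q is held fixed. C₂ = 12.4 C₁ and U = Q²/(2C), so U₂/U₁ = C₁/C₂ = 0.0806.
U₂ = 0.0806 × 3.91×10⁻⁵ = 3.15×10⁻⁶ J.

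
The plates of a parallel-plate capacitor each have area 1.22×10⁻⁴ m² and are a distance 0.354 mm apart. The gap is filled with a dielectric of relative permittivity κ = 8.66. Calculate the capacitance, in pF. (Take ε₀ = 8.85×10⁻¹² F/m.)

C ≈ 26.4 pF

C = κε₀A/d = 8.66 × 8.85×10⁻¹² × 1.22×10⁻⁴ / 3.54×10⁻⁴ = 2.64×10⁻¹¹ F.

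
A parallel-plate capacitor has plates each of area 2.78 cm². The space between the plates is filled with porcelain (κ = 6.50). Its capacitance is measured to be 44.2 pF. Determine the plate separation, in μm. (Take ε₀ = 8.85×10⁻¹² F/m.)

d ≈ 362 μm

A = 2.78 cm² = 2.78×10⁻⁴ m².
d = κε₀A/C = 6.50 × 8.85×10⁻¹² × 2.78×10⁻⁴ / 4.42×10⁻¹¹ = 3.62×10⁻⁴ m.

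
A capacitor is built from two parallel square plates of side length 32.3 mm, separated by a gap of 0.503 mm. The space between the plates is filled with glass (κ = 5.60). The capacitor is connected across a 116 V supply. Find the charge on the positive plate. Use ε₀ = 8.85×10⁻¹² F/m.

A = (32.3 mm)² = 1.04×10⁻³ m².
C = κε₀A/d = 5.60 × 8.85×10⁻¹² × 1.04×10⁻³ / 5.03×10⁻⁴ = 1.03×10⁻¹⁰ F.
Q = CV = 1.03×10⁻¹⁰ × 116 = 1.19×10⁻⁸ C.

Q ≈ 11.9 nC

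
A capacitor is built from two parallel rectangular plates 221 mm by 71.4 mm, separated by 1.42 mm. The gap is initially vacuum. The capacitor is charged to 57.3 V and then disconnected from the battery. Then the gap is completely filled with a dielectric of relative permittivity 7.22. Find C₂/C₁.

C₂/C₁ ≈ 7.22

C = κε₀A/d scales with κ, so C₂/C₁ = κ = 7.22.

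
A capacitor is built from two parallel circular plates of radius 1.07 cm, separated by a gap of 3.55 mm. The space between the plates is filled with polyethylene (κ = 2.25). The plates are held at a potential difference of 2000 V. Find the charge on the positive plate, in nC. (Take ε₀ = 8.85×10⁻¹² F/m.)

A = π(1.07 cm)² = 3.60×10⁻⁴ m².
C = κε₀A/d = 2.25 × 8.85×10⁻¹² × 3.60×10⁻⁴ / 3.55×10⁻³ = 2.02×10⁻¹² F.
Q = CV = 2.02×10⁻¹² × 2000 = 4.04×10⁻⁹ C.

4.04 nC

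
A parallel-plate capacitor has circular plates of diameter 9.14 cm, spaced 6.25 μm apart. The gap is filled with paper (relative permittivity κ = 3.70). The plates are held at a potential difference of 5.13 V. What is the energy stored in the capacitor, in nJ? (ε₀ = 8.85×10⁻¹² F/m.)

A = π(9.14/2 cm)² = 6.56×10⁻³ m².
C = κε₀A/d = 3.70 × 8.85×10⁻¹² × 6.56×10⁻³ / 6.25×10⁻⁶ = 3.44×10⁻⁸ F.
U = ½CV² = ½ × 3.44×10⁻⁸ × (5.13)² = 4.52×10⁻⁷ J.

U ≈ 452 nJ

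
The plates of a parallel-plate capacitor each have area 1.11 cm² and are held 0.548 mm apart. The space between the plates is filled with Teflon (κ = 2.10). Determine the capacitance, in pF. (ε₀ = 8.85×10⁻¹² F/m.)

C ≈ 3.76 pF

A = 1.11 cm² = 1.11×10⁻⁴ m².
C = κε₀A/d = 2.10 × 8.85×10⁻¹² × 1.11×10⁻⁴ / 5.48×10⁻⁴ = 3.76×10⁻¹² F.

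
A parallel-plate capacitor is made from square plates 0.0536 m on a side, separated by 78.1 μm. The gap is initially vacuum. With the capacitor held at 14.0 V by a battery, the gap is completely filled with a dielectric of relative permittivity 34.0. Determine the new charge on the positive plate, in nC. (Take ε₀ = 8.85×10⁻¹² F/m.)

Q ≈ 155 nC

A = (0.0536 m)² = 2.87×10⁻³ m².
Initially C₁ = ε₀A/d = 8.85×10⁻¹² × 2.87×10⁻³ / 7.81×10⁻⁵ = 3.26×10⁻¹⁰ F.
Q₁ = 4.56×10⁻⁹ C.
Battery connected ⇒ V is held fixed. C₂ = 34.0 C₁ and Q = CV, so Q₂/Q₁ = C₂/C₁ = 34.0.
Q₂ = 34.0 × 4.56×10⁻⁹ = 1.55×10⁻⁷ C.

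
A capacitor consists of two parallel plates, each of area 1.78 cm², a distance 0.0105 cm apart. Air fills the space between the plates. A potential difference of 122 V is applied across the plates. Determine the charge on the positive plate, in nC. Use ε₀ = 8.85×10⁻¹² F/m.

Q ≈ 1.83 nC

A = 1.78 cm² = 1.78×10⁻⁴ m².
C = ε₀A/d = 8.85×10⁻¹² × 1.78×10⁻⁴ / 1.05×10⁻⁴ = 1.50×10⁻¹¹ F.
Q = CV = 1.50×10⁻¹¹ × 122 = 1.83×10⁻⁹ C.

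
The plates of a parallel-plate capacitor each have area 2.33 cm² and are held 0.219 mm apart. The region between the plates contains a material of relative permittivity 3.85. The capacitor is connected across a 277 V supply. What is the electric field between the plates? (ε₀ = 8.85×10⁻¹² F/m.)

E = V/d = 277 / 2.19×10⁻⁴ = 1.26×10⁶ V/m.

1.26 MV/m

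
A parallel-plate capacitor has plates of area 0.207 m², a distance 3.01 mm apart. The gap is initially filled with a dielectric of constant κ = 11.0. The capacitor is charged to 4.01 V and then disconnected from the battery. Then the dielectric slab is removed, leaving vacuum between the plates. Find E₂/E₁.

Isolated ⇒ Q is held fixed.
V₂ = Q/C₂ = V₁/0.0909; E = V/d, so E₂/E₁ = (V₂/V₁)(d₁/d₂) = 11.0.

E₂/E₁ ≈ 11.0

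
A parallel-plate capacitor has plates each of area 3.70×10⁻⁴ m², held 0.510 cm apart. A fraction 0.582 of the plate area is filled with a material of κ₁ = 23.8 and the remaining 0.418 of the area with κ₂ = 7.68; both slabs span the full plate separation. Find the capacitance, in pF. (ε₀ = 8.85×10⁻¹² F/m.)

Side-by-side slabs ⇒ two capacitors in parallel, each spanning the full gap.
C₁ = κ₁ε₀A₁/d = 23.8 × 8.85×10⁻¹² × 2.15×10⁻⁴ / 5.10×10⁻³ = 8.89×10⁻¹² F.
C₂ = κ₂ε₀A₂/d = 7.68 × 8.85×10⁻¹² × 1.55×10⁻⁴ / 5.10×10⁻³ = 2.06×10⁻¹² F.
C = C₁ + C₂ = 1.10×10⁻¹¹ F.

11.0 pF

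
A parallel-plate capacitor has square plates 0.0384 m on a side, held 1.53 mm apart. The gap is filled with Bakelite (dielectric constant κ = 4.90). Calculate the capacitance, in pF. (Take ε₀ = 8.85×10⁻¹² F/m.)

C ≈ 41.8 pF

A = (0.0384 m)² = 1.47×10⁻³ m².
C = κε₀A/d = 4.90 × 8.85×10⁻¹² × 1.47×10⁻³ / 1.53×10⁻³ = 4.18×10⁻¹¹ F.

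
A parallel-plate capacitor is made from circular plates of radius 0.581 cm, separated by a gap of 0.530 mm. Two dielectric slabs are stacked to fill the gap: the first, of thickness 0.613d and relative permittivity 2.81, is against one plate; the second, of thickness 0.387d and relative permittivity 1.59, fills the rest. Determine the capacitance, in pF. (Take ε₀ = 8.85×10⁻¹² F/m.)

A = π(0.581 cm)² = 1.06×10⁻⁴ m².
Stacked slabs ⇒ two capacitors in series, each with the full plate area.
C₁ = κ₁ε₀A/d₁ = 2.81 × 8.85×10⁻¹² × 1.06×10⁻⁴ / 3.25×10⁻⁴ = 8.12×10⁻¹² F.
C₂ = κ₂ε₀A/d₂ = 1.59 × 8.85×10⁻¹² × 1.06×10⁻⁴ / 2.05×10⁻⁴ = 7.28×10⁻¹² F.
C = (1/C₁ + 1/C₂)⁻¹ = 3.84×10⁻¹² F.

C ≈ 3.84 pF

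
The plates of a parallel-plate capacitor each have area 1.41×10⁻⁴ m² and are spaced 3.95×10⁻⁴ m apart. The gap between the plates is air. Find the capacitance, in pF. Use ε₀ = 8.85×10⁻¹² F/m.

3.16 pF

C = ε₀A/d = 8.85×10⁻¹² × 1.41×10⁻⁴ / 3.95×10⁻⁴ = 3.16×10⁻¹² F.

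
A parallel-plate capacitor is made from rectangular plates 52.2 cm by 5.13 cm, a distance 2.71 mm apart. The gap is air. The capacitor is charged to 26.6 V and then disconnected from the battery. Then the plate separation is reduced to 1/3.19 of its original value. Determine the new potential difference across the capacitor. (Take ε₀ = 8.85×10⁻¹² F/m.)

8.34 V

A = 52.2 × 5.13 cm² = 2.68×10⁻² m².
Initially C₁ = ε₀A/d = 8.85×10⁻¹² × 2.68×10⁻² / 2.71×10⁻³ = 8.75×10⁻¹¹ F.
V₁ = 26.6 V.
Isolated ⇒ Q is held fixed. C₂ = 3.19 C₁ and V = Q/C, so V₂/V₁ = C₁/C₂ = 0.313.
V₂ = 0.313 × 26.6 = 8.34 V.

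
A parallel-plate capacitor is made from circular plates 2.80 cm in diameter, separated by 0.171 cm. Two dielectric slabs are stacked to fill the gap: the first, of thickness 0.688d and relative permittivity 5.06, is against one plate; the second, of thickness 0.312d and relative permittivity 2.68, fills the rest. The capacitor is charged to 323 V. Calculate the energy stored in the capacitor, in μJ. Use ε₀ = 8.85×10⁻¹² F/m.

A = π(2.80/2 cm)² = 6.16×10⁻⁴ m².
Stacked slabs ⇒ two capacitors in series, each with the full plate area.
C₁ = κ₁ε₀A/d₁ = 5.06 × 8.85×10⁻¹² × 6.16×10⁻⁴ / 1.18×10⁻³ = 2.34×10⁻¹¹ F.
C₂ = κ₂ε₀A/d₂ = 2.68 × 8.85×10⁻¹² × 6.16×10⁻⁴ / 5.34×10⁻⁴ = 2.74×10⁻¹¹ F.
C = (1/C₁ + 1/C₂)⁻¹ = 1.26×10⁻¹¹ F.
U = ½CV² = ½ × 1.26×10⁻¹¹ × (323)² = 6.59×10⁻⁷ J.

U ≈ 0.659 μJ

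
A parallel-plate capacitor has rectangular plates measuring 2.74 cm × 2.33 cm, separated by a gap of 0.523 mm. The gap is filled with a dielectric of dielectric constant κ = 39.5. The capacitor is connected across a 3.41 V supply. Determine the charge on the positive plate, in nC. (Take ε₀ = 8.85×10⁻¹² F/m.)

A = 2.74 × 2.33 cm² = 6.38×10⁻⁴ m².
C = κε₀A/d = 39.5 × 8.85×10⁻¹² × 6.38×10⁻⁴ / 5.23×10⁻⁴ = 4.27×10⁻¹⁰ F.
Q = CV = 4.27×10⁻¹⁰ × 3.41 = 1.46×10⁻⁹ C.

1.46 nC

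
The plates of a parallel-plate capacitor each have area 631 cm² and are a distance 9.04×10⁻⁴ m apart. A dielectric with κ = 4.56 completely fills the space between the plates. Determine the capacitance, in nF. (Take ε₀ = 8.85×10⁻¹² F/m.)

C ≈ 2.82 nF

A = 631 cm² = 6.31×10⁻² m².
C = κε₀A/d = 4.56 × 8.85×10⁻¹² × 6.31×10⁻² / 9.04×10⁻⁴ = 2.82×10⁻⁹ F.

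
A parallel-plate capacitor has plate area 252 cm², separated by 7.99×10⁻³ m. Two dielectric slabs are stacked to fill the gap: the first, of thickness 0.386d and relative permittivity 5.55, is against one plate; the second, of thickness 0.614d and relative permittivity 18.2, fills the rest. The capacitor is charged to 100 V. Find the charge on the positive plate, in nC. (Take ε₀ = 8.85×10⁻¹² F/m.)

A = 252 cm² = 2.52×10⁻² m².
Stacked slabs ⇒ two capacitors in series, each with the full plate area.
C₁ = κ₁ε₀A/d₁ = 5.55 × 8.85×10⁻¹² × 2.52×10⁻² / 3.08×10⁻³ = 4.01×10⁻¹⁰ F.
C₂ = κ₂ε₀A/d₂ = 18.2 × 8.85×10⁻¹² × 2.52×10⁻² / 4.91×10⁻³ = 8.27×10⁻¹⁰ F.
C = (1/C₁ + 1/C₂)⁻¹ = 2.70×10⁻¹⁰ F.
Q = CV = 2.70×10⁻¹⁰ × 100 = 2.70×10⁻⁸ C.

Q ≈ 27.0 nC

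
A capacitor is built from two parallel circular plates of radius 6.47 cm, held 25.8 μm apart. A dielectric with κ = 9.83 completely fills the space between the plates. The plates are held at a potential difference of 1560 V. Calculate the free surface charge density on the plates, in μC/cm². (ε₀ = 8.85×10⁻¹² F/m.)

σ ≈ 0.526 μC/cm²

A = π(6.47 cm)² = 1.32×10⁻² m².
C = κε₀A/d = 9.83 × 8.85×10⁻¹² × 1.32×10⁻² / 2.58×10⁻⁵ = 4.43×10⁻⁸ F.
σ = Q/A = CV/A = 4.43×10⁻⁸ × 1560 / 1.32×10⁻² = 5.26×10⁻³ C/m².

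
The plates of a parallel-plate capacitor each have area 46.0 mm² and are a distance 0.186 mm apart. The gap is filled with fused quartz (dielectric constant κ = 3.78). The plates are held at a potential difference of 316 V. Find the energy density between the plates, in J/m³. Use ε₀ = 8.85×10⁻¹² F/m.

48.3 J/m³

E = V/d = 316 / 1.86×10⁻⁴ = 1.70×10⁶ V/m.
u = ½κε₀E² = ½ × 3.78 × 8.85×10⁻¹² × (1.70×10⁶)² = 48.3 J/m³.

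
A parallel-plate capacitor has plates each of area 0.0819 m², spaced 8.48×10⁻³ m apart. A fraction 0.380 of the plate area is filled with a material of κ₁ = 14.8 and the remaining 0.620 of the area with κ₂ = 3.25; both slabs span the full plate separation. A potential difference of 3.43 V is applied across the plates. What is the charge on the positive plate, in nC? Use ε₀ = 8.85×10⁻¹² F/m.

Q ≈ 2.24 nC

Side-by-side slabs ⇒ two capacitors in parallel, each spanning the full gap.
C₁ = κ₁ε₀A₁/d = 14.8 × 8.85×10⁻¹² × 3.11×10⁻² / 8.48×10⁻³ = 4.81×10⁻¹⁰ F.
C₂ = κ₂ε₀A₂/d = 3.25 × 8.85×10⁻¹² × 5.08×10⁻² / 8.48×10⁻³ = 1.72×10⁻¹⁰ F.
C = C₁ + C₂ = 6.53×10⁻¹⁰ F.
Q = CV = 6.53×10⁻¹⁰ × 3.43 = 2.24×10⁻⁹ C.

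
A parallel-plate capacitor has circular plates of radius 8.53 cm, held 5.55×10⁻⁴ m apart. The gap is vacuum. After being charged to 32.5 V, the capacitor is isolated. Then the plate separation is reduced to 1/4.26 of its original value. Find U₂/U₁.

0.235

Isolated ⇒ Q is held fixed.
C₂ = 4.26 C₁ and U = Q²/(2C), so U₂/U₁ = C₁/C₂ = 0.235.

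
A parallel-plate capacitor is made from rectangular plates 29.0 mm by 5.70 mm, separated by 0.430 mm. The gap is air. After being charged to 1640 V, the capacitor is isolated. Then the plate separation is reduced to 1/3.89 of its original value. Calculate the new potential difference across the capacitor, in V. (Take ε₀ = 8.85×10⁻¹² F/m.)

A = 29.0 × 5.70 mm² = 1.65×10⁻⁴ m².
Initially C₁ = ε₀A/d = 8.85×10⁻¹² × 1.65×10⁻⁴ / 4.30×10⁻⁴ = 3.40×10⁻¹² F.
V₁ = 1.64×10³ V.
Isolated ⇒ Q is held fixed. C₂ = 3.89 C₁ and V = Q/C, so V₂/V₁ = C₁/C₂ = 0.257.
V₂ = 0.257 × 1.64×10³ = 4.22×10² V.

422 V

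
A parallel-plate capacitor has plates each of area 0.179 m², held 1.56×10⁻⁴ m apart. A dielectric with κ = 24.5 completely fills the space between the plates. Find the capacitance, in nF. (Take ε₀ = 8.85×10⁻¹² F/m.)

C = κε₀A/d = 24.5 × 8.85×10⁻¹² × 0.179 / 1.56×10⁻⁴ = 2.49×10⁻⁷ F.

C ≈ 249 nF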